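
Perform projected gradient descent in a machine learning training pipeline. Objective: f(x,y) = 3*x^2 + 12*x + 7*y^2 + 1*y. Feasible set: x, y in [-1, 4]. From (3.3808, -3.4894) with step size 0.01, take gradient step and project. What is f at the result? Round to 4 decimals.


Step 1: Compute gradient at (3.3808, -3.4894).
grad_x = 2*3*3.3808 + 12 = 32.2848
grad_y = 2*7*-3.4894 + 1 = -47.8516
Step 2: Gradient step.
x_raw = 3.3808 - 0.01*32.2848 = 3.058
y_raw = -3.4894 - 0.01*-47.8516 = -3.0109
Step 3: Project onto [-1, 4].
x_proj = clip(3.058) = 3.058
y_proj = clip(-3.0109) = -1.0
Step 4: Evaluate f.
f(3.058, -1.0) = 70.7486


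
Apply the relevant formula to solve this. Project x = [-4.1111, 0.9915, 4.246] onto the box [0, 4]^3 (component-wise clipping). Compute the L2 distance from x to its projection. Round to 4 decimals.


Project each component onto [0, 4].
clip(-4.1111) = 0.0, clip(0.9915) = 0.9915, clip(4.246) = 4.0
Projection = [0.0, 0.9915, 4.0]
Squared diffs: [16.9011, 0.0, 0.0605]
Distance = sqrt(16.9616) = 4.1185


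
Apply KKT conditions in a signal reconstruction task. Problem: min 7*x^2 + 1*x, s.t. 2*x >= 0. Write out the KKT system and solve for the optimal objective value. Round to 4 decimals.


Step 1: Try lambda = 0 (constraint inactive).
x_unc = -1/(2*7) = -0.0714
Check: 2*-0.0714 = -0.1428 < 0 -- violated!
Step 2: Constraint must be active: 2*x = 0
x* = 0/2 = 0.0
lambda = (2*7*0.0 + 1)/2 = 0.5
Step 3: Compute optimal value.
f(x*) = 7*0.0^2 + 1*0.0 = 0.0


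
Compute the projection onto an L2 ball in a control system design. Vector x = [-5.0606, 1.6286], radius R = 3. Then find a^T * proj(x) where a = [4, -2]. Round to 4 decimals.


Step 1: Compute ||x|| (intermediates to 6 decimals).
||x|| = sqrt((-5.0606)^2 + 1.6286^2) = 5.316203
Step 2: Project.
Since ||x|| > R, scale = R/||x|| = 3/5.316203 = 0.564313, proj(x) = scale * x
proj(x) = [-2.855762, 0.91904]
Step 3: Dot product.
a^T * proj(x) = 4*(-2.855762) - 2*0.91904 = -13.2611


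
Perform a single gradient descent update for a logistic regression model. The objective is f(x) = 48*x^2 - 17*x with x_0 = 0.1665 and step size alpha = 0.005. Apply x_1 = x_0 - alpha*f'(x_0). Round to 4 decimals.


We compute the gradient at x_0 and apply the update.
f'(x) = 96*x - 17
f'(0.1665) = 96*0.1665 - 17 = -1.016
x_1 = 0.1665 - 0.005*-1.016 = 0.1716


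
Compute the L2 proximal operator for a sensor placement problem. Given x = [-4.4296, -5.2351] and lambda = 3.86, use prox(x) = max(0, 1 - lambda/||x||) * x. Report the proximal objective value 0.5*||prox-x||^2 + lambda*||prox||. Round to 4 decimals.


Step 1: Compute ||x||.
||x|| = 6.8577
Step 2: Compute scaling factor.
scale = max(0, 1 - 3.86/6.8577) = 0.4371
Step 3: prox(x) = [-1.9363, -2.2884]
||prox(x)|| = 2.9977
Step 4: Proximal objective.
0.5*||prox-x||^2 = 7.4498
lambda*||prox|| = 11.5711
Total = 19.0208


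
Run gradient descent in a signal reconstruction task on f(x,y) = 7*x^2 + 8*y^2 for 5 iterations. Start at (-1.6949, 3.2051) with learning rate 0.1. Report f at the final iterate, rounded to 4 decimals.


Gradient descent on f(x,y) = 7*x^2 + 8*y^2.
Starting point: (-1.6949, 3.2051), alpha = 0.1
Step 1: grad_x = 2*7*-1.6949 = -23.7286, grad_y = 2*8*3.2051 = 51.2816
  x_1 = -1.6949 - 0.1*-23.7286 = 0.678
  y_1 = 3.2051 - 0.1*51.2816 = -1.9231
Step 2: grad_x = 2*7*0.678 = 9.4914, grad_y = 2*8*-1.9231 = -30.769
  x_2 = 0.678 - 0.1*9.4914 = -0.2712
  y_2 = -1.9231 - 0.1*-30.769 = 1.1538
Step 3: grad_x = 2*7*-0.2712 = -3.7966, grad_y = 2*8*1.1538 = 18.4614
  x_3 = -0.2712 - 0.1*-3.7966 = 0.1085
  y_3 = 1.1538 - 0.1*18.4614 = -0.6923
Step 4: grad_x = 2*7*0.1085 = 1.5186, grad_y = 2*8*-0.6923 = -11.0768
  x_4 = 0.1085 - 0.1*1.5186 = -0.0434
  y_4 = -0.6923 - 0.1*-11.0768 = 0.4154
Step 5: grad_x = 2*7*-0.0434 = -0.6075, grad_y = 2*8*0.4154 = 6.6461
  x_5 = -0.0434 - 0.1*-0.6075 = 0.0174
  y_5 = 0.4154 - 0.1*6.6461 = -0.2492
f(0.0174, -0.2492) = 7*0.0174^2 + 8*(-0.2492)^2 = 0.499


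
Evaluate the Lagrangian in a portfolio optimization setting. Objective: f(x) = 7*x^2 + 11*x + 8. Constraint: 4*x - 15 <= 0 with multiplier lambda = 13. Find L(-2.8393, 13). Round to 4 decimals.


Step 1: Evaluate f(x).
f(-2.8393) = 7*(-2.8393)^2 + 11*(-2.8393) + 8 = 33.1991
Step 2: Evaluate g(x).
g(-2.8393) = 4*-2.8393 - 15 = -26.3572
Step 3: Compute Lagrangian.
L = 33.1991 + 13*-26.3572 = -309.4445


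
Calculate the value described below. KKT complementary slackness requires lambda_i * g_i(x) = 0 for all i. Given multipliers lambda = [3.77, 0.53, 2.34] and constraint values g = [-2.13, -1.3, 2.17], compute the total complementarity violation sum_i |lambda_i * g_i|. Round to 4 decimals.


KKT complementary slackness check:
lambda_1 * g_1 = 3.77 * -2.13 = -8.0301
lambda_2 * g_2 = 0.53 * -1.3 = -0.689
lambda_3 * g_3 = 2.34 * 2.17 = 5.0778
Total violation = 8.0301 + 0.689 + 5.0778 = 13.7969


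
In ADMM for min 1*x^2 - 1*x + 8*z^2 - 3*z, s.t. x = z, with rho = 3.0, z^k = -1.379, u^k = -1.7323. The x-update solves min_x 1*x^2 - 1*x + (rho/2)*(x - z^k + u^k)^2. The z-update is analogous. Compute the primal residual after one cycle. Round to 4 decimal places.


ADMM iteration with rho = 3.0, z^k = -1.379, u^k = -1.7323
Step 1: x-update.
Minimize 1*x^2 - 1*x + (3.0/2)*(x + 1.379 - 1.7323)^2
FOC: (2*1 + 3.0)*x = 1 + 3.0*(-1.379 + 1.7323)
x^{k+1} = 0.412
Step 2: z-update.
Minimize 8*z^2 - 3*z + (3.0/2)*(0.412 - z - 1.7323)^2
FOC: (2*8 + 3.0)*z = 3 + 3.0*(0.412 - 1.7323)
z^{k+1} = -0.0506
Step 3: u-update.
u^{k+1} = -1.7323 + 0.412 + 0.0506 = -1.2697
Step 4: Primal residual = |0.412 + 0.0506| = 0.4626


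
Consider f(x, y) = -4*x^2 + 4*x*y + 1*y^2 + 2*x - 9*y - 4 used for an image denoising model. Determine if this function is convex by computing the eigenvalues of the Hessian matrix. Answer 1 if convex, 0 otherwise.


The Hessian of f(x,y) = -4*x^2 + 4*x*y + 1*y^2 + 2*x - 9*y - 4 is:
H = [[-8, 4], [4, 2]]
Trace = -8 + 2 = -6
Determinant = -8*2 - (4)^2 = -32
Discriminant = (-6)^2 - 4*-32 = 164.0
Eigenvalues: lambda_1 = -9.4031, lambda_2 = 3.4031
The function is not convex.

0


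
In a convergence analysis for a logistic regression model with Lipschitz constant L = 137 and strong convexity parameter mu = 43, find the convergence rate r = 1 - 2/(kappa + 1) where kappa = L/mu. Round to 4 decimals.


Step 1: Compute the condition number.
kappa = L/mu = 137/43 = 3.186
Step 2: Compute the convergence rate.
r = 1 - 2/(kappa + 1) = 1 - 2*mu/(L + mu) = (L - mu)/(L + mu) = 94/180 = 0.5222


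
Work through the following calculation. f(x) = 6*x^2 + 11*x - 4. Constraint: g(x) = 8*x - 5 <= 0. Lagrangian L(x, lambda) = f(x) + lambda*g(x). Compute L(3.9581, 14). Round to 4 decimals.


Step 1: Evaluate f(x).
f(3.9581) = 6*3.9581^2 + 11*3.9581 - 4 = 133.5384
Step 2: Evaluate g(x).
g(3.9581) = 8*3.9581 - 5 = 26.6648
Step 3: Compute Lagrangian.
L = 133.5384 + 14*26.6648 = 506.8456


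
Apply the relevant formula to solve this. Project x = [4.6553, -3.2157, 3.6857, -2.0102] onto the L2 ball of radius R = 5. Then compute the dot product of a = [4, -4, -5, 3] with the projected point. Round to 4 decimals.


Step 1: Compute ||x|| (intermediates to 6 decimals).
||x|| = sqrt(4.6553^2 + (-3.2157)^2 + 3.6857^2 + (-2.0102)^2) = 7.045412
Step 2: Project.
Since ||x|| > R, scale = R/||x|| = 5/7.045412 = 0.709682, proj(x) = scale * x
proj(x) = [3.303783, -2.282124, 2.615675, -1.426603]
Step 3: Dot product.
a^T * proj(x) = 4*3.303783 - 4*(-2.282124) - 5*2.615675 + 3*(-1.426603) = 4.9854


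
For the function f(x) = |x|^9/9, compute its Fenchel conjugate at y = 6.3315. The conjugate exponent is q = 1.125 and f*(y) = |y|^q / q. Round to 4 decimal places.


The conjugate exponent q satisfies 1/p + 1/q = 1.
p = 9, so q = 9/(9 - 1) = 1.125
|y|^q = 6.3315^1.125 = 7.9743
f*(6.3315) = 7.9743 / 1.125 = 7.0883


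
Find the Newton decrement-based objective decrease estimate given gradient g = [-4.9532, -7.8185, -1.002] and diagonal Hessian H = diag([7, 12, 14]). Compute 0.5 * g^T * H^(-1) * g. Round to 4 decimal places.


Step 1: H is diagonal, so H^(-1) * g = [-0.7076, -0.6515, -0.0716].
Step 2: g^T H^(-1) g = sum_i g_i^2 / H_ii
  = (-4.9532)^2/7 + (-7.8185)^2/12 + (-1.002)^2/14
  = 3.5049 + 5.0941 + 0.0717 = 8.6707
Step 3: Objective decrease = 0.5 * g^T H^(-1) g = 4.3353


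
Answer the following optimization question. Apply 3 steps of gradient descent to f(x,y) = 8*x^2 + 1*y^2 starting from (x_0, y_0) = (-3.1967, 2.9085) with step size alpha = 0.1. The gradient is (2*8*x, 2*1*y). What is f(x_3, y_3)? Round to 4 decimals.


Gradient descent on f(x,y) = 8*x^2 + 1*y^2.
Starting point: (-3.1967, 2.9085), alpha = 0.1
Step 1: grad_x = 2*8*-3.1967 = -51.1472, grad_y = 2*1*2.9085 = 5.817
  x_1 = -3.1967 - 0.1*-51.1472 = 1.918
  y_1 = 2.9085 - 0.1*5.817 = 2.3268
Step 2: grad_x = 2*8*1.918 = 30.6883, grad_y = 2*1*2.3268 = 4.6536
  x_2 = 1.918 - 0.1*30.6883 = -1.1508
  y_2 = 2.3268 - 0.1*4.6536 = 1.8614
Step 3: grad_x = 2*8*-1.1508 = -18.413, grad_y = 2*1*1.8614 = 3.7229
  x_3 = -1.1508 - 0.1*-18.413 = 0.6905
  y_3 = 1.8614 - 0.1*3.7229 = 1.4892
f(0.6905, 1.4892) = 8*0.6905^2 + 1*1.4892^2 = 6.0318


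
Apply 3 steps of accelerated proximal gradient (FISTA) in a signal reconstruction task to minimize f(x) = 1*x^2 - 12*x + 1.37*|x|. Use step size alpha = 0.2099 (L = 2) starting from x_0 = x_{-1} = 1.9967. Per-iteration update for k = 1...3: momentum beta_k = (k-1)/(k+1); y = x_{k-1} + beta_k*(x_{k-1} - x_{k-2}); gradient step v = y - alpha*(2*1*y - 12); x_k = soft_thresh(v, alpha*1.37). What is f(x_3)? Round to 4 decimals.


FISTA on f(x) = 1*x^2 - 12*x + 1.37*|x|
L = 2, alpha = 0.2099
Iteration 1: beta = 0.0, y = 1.9967 + 0.0*(1.9967 - 1.9967) = 1.9967
  grad(y) = -8.0066, v = y - alpha*grad = 3.6773
  prox(v) = soft_thresh(3.6773, 0.2876) = 3.3897
Iteration 2: beta = 0.3333, y = 3.3897 + 0.3333*(3.3897 - 1.9967) = 3.8541
  grad(y) = -4.2919, v = y - alpha*grad = 4.7549
  prox(v) = soft_thresh(4.7549, 0.2876) = 4.4674
Iteration 3: beta = 0.5, y = 4.4674 + 0.5*(4.4674 - 3.3897) = 5.0062
  grad(y) = -1.9876, v = y - alpha*grad = 5.4234
  prox(v) = soft_thresh(5.4234, 0.2876) = 5.1358
f(x_3) = 1*5.1358^2 - 12*5.1358 + 1.37*|5.1358| = -28.2171


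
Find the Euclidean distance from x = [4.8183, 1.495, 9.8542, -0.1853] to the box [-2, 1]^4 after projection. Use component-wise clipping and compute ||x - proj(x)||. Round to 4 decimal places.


Project each component onto [-2, 1].
clip(4.8183) = 1.0, clip(1.495) = 1.0, clip(9.8542) = 1.0, clip(-0.1853) = -0.1853
Projection = [1.0, 1.0, 1.0, -0.1853]
Squared diffs: [14.5794, 0.245, 78.3969, 0.0]
Distance = sqrt(93.2213) = 9.6551


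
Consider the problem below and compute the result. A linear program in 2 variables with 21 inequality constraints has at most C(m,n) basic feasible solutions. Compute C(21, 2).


Each vertex corresponds to some choice of n active constraints out of m, so the number of vertices is at most C(m, n) = m! / (n!(m-n)!).
m = 21, n = 2
Numerator: 21 * 20
Denominator: 2! = 2
C(21, 2) = 210


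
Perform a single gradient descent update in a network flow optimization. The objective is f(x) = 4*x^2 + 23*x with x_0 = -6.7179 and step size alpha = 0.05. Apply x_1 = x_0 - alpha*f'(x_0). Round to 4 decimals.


We compute the gradient at x_0 and apply the update.
f'(x) = 8*x + 23
f'(-6.7179) = 8*-6.7179 + 23 = -30.7432
x_1 = -6.7179 - 0.05*-30.7432 = -5.1807


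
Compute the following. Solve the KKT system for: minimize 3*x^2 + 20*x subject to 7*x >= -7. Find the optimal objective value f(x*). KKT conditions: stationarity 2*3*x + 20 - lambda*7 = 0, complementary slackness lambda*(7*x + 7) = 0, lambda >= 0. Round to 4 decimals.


Step 1: Try lambda = 0 (constraint inactive).
x_unc = -20/(2*3) = -3.3333
Check: 7*-3.3333 = -23.3331 < -7 -- violated!
Step 2: Constraint must be active: 7*x = -7
x* = -7/7 = -1.0
lambda = (2*3*(-1.0) + 20)/7 = 2.0
Step 3: Compute optimal value.
f(x*) = 3*(-1.0)^2 + 20*(-1.0) = -17.0


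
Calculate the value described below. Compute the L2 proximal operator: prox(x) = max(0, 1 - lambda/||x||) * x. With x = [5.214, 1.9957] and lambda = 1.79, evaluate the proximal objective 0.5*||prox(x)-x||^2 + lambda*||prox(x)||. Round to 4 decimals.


Step 1: Compute ||x||.
||x|| = 5.5829
Step 2: Compute scaling factor.
scale = max(0, 1 - 1.79/5.5829) = 0.6794
Step 3: prox(x) = [3.5423, 1.3558]
||prox(x)|| = 3.7929
Step 4: Proximal objective.
0.5*||prox-x||^2 = 1.6021
lambda*||prox|| = 6.7893
Total = 8.3913


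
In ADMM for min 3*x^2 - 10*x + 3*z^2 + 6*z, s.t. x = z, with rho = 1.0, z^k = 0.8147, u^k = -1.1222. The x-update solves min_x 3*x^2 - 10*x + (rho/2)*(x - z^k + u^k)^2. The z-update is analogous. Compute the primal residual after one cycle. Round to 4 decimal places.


ADMM iteration with rho = 1.0, z^k = 0.8147, u^k = -1.1222
Step 1: x-update.
Minimize 3*x^2 - 10*x + (1.0/2)*(x - 0.8147 - 1.1222)^2
FOC: (2*3 + 1.0)*x = 10 + 1.0*(0.8147 + 1.1222)
x^{k+1} = 1.7053
Step 2: z-update.
Minimize 3*z^2 + 6*z + (1.0/2)*(1.7053 - z - 1.1222)^2
FOC: (2*3 + 1.0)*z = -6 + 1.0*(1.7053 - 1.1222)
z^{k+1} = -0.7738
Step 3: u-update.
u^{k+1} = -1.1222 + 1.7053 + 0.7738 = 1.3569
Step 4: Primal residual = |1.7053 + 0.7738| = 2.4791


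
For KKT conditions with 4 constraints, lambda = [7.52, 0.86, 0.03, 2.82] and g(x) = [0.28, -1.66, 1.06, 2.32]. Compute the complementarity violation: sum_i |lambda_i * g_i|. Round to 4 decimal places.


KKT complementary slackness check:
lambda_1 * g_1 = 7.52 * 0.28 = 2.1056
lambda_2 * g_2 = 0.86 * -1.66 = -1.4276
lambda_3 * g_3 = 0.03 * 1.06 = 0.0318
lambda_4 * g_4 = 2.82 * 2.32 = 6.5424
Total violation = 2.1056 + 1.4276 + 0.0318 + 6.5424 = 10.1074


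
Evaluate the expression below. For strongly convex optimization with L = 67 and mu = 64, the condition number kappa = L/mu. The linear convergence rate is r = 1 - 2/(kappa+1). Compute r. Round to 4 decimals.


Step 1: Compute the condition number.
kappa = L/mu = 67/64 = 1.0469
Step 2: Compute the convergence rate.
r = 1 - 2/(kappa + 1) = 1 - 2*mu/(L + mu) = (L - mu)/(L + mu) = 3/131 = 0.0229


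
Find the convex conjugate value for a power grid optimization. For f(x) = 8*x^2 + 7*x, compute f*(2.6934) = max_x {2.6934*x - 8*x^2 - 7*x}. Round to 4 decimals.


f*(y) = sup_x {y*x - a*x^2 - b*x} = sup_x {(y-b)*x - a*x^2}
FOC: (y - b) - 2a*x = 0 => x* = (y - b)/(2a)
x* = (2.6934 - 7)/(2*8) = -0.2692
f*(2.6934) = (y-b)^2/(4a) = (2.6934 - 7)^2/(4*8)
= 18.5468/32 = 0.5796


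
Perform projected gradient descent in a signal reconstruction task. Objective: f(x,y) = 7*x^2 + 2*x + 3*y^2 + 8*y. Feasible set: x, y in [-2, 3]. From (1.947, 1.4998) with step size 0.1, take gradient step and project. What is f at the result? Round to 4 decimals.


Step 1: Compute gradient at (1.947, 1.4998).
grad_x = 2*7*1.947 + 2 = 29.258
grad_y = 2*3*1.4998 + 8 = 16.9988
Step 2: Gradient step.
x_raw = 1.947 - 0.1*29.258 = -0.9788
y_raw = 1.4998 - 0.1*16.9988 = -0.2001
Step 3: Project onto [-2, 3].
x_proj = clip(-0.9788) = -0.9788
y_proj = clip(-0.2001) = -0.2001
Step 4: Evaluate f.
f(-0.9788, -0.2001) = 3.2682


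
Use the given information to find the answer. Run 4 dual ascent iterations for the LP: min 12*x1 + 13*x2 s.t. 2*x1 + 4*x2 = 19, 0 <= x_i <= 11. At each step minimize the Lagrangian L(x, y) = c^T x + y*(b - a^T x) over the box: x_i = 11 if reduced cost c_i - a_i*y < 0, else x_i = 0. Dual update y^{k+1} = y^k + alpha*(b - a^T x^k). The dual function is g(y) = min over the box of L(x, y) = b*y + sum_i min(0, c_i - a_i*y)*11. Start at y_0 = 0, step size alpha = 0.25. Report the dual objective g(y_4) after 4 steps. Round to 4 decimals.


Dual ascent for LP: min 12*x1 + 13*x2, 2*x1 + 4*x2 = 19, 0 <= x_i <= 11
Step 1: y^k = 0.0, reduced costs: (12.0, 13.0)
  x^k = (0.0, 0.0), subgradient = b - a^T x = 19.0
  y^{k+1} = 0.0 + 0.25*19.0 = 4.75
Step 2: y^k = 4.75, reduced costs: (2.5, -6.0)
  x^k = (0.0, 11.0), subgradient = b - a^T x = -25.0
  y^{k+1} = 4.75 + 0.25*-25.0 = -1.5
Step 3: y^k = -1.5, reduced costs: (15.0, 19.0)
  x^k = (0.0, 0.0), subgradient = b - a^T x = 19.0
  y^{k+1} = -1.5 + 0.25*19.0 = 3.25
Step 4: y^k = 3.25, reduced costs: (5.5, 0.0)
  x^k = (0.0, 0.0), subgradient = b - a^T x = 19.0
  y^{k+1} = 3.25 + 0.25*19.0 = 8.0
Dual objective at y_4 = 8.0: reduced costs (-4.0, -19.0), box minimizer x = (11.0, 11.0)
g(y_4) = b*y + (c1 - a1*y)*x1 + (c2 - a2*y)*x2 = 19*8.0 + (-4.0)*11.0 + (-19.0)*11.0 = 152.0 - 44.0 - 209.0 = -101.0


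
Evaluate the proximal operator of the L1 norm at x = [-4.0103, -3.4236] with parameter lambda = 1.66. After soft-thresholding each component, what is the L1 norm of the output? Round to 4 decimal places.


Soft-thresholding with lambda = 1.66:
prox(-4.0103) = sign(-4.0103)*max(|-4.0103| - 1.66, 0) = -2.3503
prox(-3.4236) = sign(-3.4236)*max(|-3.4236| - 1.66, 0) = -1.7636
prox(x) = [-2.3503, -1.7636]
||prox(x)||_1 = 2.3503 + 1.7636 = 4.1139


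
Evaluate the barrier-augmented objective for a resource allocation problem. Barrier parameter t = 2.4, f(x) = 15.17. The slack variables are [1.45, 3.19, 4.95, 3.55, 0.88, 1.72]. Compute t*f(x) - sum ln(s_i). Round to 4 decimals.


Step 1: Compute log-barrier.
ln values: [0.3716, 1.16, 1.5994, 1.2669, -0.1278, 0.5423]
phi = -(0.3716 + 1.16 + 1.5994 + 1.2669 - 0.1278 + 0.5423) = -4.8124
Step 2: Compute augmented objective.
t*f(x) = 2.4*15.17 = 36.408
Total = 36.408 - 4.8124 = 31.5956


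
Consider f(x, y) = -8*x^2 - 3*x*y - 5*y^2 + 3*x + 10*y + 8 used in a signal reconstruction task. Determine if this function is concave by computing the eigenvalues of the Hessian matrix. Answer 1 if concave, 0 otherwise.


The Hessian of f(x,y) = -8*x^2 - 3*x*y - 5*y^2 + 3*x + 10*y + 8 is:
H = [[-16, -3], [-3, -10]]
Trace = -16 - 10 = -26
Determinant = -16*-10 - (-3)^2 = 151
Discriminant = (-26)^2 - 4*151 = 72.0
Eigenvalues: lambda_1 = -17.2426, lambda_2 = -8.7574
The function is concave.

1


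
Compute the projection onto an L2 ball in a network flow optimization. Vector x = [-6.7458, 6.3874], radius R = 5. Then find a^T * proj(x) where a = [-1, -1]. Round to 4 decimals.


Step 1: Compute ||x|| (intermediates to 6 decimals).
||x|| = sqrt((-6.7458)^2 + 6.3874^2) = 9.290032
Step 2: Project.
Since ||x|| > R, scale = R/||x|| = 5/9.290032 = 0.538211, proj(x) = scale * x
proj(x) = [-3.630664, 3.437769]
Step 3: Dot product.
a^T * proj(x) = -1*(-3.630664) - 1*3.437769 = 0.1929


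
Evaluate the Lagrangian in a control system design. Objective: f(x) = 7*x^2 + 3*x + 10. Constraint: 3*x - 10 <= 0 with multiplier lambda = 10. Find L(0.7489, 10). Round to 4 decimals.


Step 1: Evaluate f(x).
f(0.7489) = 7*0.7489^2 + 3*0.7489 + 10 = 16.1727
Step 2: Evaluate g(x).
g(0.7489) = 3*0.7489 - 10 = -7.7533
Step 3: Compute Lagrangian.
L = 16.1727 + 10*-7.7533 = -61.3603


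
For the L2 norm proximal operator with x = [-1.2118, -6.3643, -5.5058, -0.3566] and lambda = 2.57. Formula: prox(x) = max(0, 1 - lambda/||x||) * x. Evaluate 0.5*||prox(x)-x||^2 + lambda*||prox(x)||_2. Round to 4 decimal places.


Step 1: Compute ||x||.
||x|| = 8.5096
Step 2: Compute scaling factor.
scale = max(0, 1 - 2.57/8.5096) = 0.698
Step 3: prox(x) = [-0.8458, -4.4422, -3.843, -0.2489]
||prox(x)|| = 5.9396
Step 4: Proximal objective.
0.5*||prox-x||^2 = 3.3025
lambda*||prox|| = 15.2648
Total = 18.5673


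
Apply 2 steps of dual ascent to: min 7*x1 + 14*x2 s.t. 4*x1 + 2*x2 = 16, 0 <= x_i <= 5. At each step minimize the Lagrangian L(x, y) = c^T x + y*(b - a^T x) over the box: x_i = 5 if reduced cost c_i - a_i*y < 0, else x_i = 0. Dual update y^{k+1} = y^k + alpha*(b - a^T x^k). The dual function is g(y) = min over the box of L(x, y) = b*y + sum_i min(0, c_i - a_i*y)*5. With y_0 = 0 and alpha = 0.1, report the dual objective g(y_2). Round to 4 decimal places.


Dual ascent for LP: min 7*x1 + 14*x2, 4*x1 + 2*x2 = 16, 0 <= x_i <= 5
Step 1: y^k = 0.0, reduced costs: (7.0, 14.0)
  x^k = (0.0, 0.0), subgradient = b - a^T x = 16.0
  y^{k+1} = 0.0 + 0.1*16.0 = 1.6
Step 2: y^k = 1.6, reduced costs: (0.6, 10.8)
  x^k = (0.0, 0.0), subgradient = b - a^T x = 16.0
  y^{k+1} = 1.6 + 0.1*16.0 = 3.2
Dual objective at y_2 = 3.2: reduced costs (-5.8, 7.6), box minimizer x = (5.0, 0.0)
g(y_2) = b*y + (c1 - a1*y)*x1 + (c2 - a2*y)*x2 = 16*3.2 + (-5.8)*5.0 + 7.6*0.0 = 51.2 - 29.0 + 0.0 = 22.2


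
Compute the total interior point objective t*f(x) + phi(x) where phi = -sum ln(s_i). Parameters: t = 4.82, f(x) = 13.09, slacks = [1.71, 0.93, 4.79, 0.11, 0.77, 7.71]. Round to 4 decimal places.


Step 1: Compute log-barrier.
ln values: [0.5365, -0.0726, 1.5665, -2.2073, -0.2614, 2.0425]
phi = -(0.5365 - 0.0726 + 1.5665 - 2.2073 - 0.2614 + 2.0425) = -1.6043
Step 2: Compute augmented objective.
t*f(x) = 4.82*13.09 = 63.0938
Total = 63.0938 - 1.6043 = 61.4895


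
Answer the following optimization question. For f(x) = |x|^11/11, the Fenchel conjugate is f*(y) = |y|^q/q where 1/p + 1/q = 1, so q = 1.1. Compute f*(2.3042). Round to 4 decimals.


The conjugate exponent q satisfies 1/p + 1/q = 1.
p = 11, so q = 11/(11 - 1) = 1.1
|y|^q = 2.3042^1.1 = 2.5048
f*(2.3042) = 2.5048 / 1.1 = 2.2771


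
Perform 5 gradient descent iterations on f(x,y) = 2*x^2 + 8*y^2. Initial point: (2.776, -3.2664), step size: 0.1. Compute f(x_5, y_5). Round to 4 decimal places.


Gradient descent on f(x,y) = 2*x^2 + 8*y^2.
Starting point: (2.776, -3.2664), alpha = 0.1
Step 1: grad_x = 2*2*2.776 = 11.104, grad_y = 2*8*-3.2664 = -52.2624
  x_1 = 2.776 - 0.1*11.104 = 1.6656
  y_1 = -3.2664 - 0.1*-52.2624 = 1.9598
Step 2: grad_x = 2*2*1.6656 = 6.6624, grad_y = 2*8*1.9598 = 31.3574
  x_2 = 1.6656 - 0.1*6.6624 = 0.9994
  y_2 = 1.9598 - 0.1*31.3574 = -1.1759
Step 3: grad_x = 2*2*0.9994 = 3.9974, grad_y = 2*8*-1.1759 = -18.8145
  x_3 = 0.9994 - 0.1*3.9974 = 0.5996
  y_3 = -1.1759 - 0.1*-18.8145 = 0.7055
Step 4: grad_x = 2*2*0.5996 = 2.3985, grad_y = 2*8*0.7055 = 11.2887
  x_4 = 0.5996 - 0.1*2.3985 = 0.3598
  y_4 = 0.7055 - 0.1*11.2887 = -0.4233
Step 5: grad_x = 2*2*0.3598 = 1.4391, grad_y = 2*8*-0.4233 = -6.7732
  x_5 = 0.3598 - 0.1*1.4391 = 0.2159
  y_5 = -0.4233 - 0.1*-6.7732 = 0.254
f(0.2159, 0.254) = 2*0.2159^2 + 8*0.254^2 = 0.6093


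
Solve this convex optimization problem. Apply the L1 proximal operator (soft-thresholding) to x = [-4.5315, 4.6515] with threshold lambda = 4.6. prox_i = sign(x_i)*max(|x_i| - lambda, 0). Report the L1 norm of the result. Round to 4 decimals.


Soft-thresholding with lambda = 4.6:
prox(-4.5315) = sign(-4.5315)*max(|-4.5315| - 4.6, 0) = 0.0
prox(4.6515) = sign(4.6515)*max(|4.6515| - 4.6, 0) = 0.0515
prox(x) = [0.0, 0.0515]
||prox(x)||_1 = 0.0 + 0.0515 = 0.0515


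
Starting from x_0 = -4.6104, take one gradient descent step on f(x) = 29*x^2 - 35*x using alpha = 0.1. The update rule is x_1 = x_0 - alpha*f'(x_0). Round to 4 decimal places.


We compute the gradient at x_0 and apply the update.
f'(x) = 58*x - 35
f'(-4.6104) = 58*-4.6104 - 35 = -302.4032
x_1 = -4.6104 - 0.1*-302.4032 = 25.6299


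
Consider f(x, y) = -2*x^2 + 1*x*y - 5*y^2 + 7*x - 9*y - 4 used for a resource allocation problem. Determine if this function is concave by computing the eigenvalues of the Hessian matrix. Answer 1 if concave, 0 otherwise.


The Hessian of f(x,y) = -2*x^2 + 1*x*y - 5*y^2 + 7*x - 9*y - 4 is:
H = [[-4, 1], [1, -10]]
Trace = -4 - 10 = -14
Determinant = -4*-10 - (1)^2 = 39
Discriminant = (-14)^2 - 4*39 = 40.0
Eigenvalues: lambda_1 = -10.1623, lambda_2 = -3.8377
The function is concave.

1


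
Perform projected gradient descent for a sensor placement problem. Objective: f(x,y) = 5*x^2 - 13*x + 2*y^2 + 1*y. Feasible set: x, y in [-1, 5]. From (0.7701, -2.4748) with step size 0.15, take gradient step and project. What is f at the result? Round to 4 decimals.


Step 1: Compute gradient at (0.7701, -2.4748).
grad_x = 2*5*0.7701 - 13 = -5.299
grad_y = 2*2*-2.4748 + 1 = -8.8992
Step 2: Gradient step.
x_raw = 0.7701 - 0.15*-5.299 = 1.565
y_raw = -2.4748 - 0.15*-8.8992 = -1.1399
Step 3: Project onto [-1, 5].
x_proj = clip(1.565) = 1.565
y_proj = clip(-1.1399) = -1.0
Step 4: Evaluate f.
f(1.565, -1.0) = -7.099


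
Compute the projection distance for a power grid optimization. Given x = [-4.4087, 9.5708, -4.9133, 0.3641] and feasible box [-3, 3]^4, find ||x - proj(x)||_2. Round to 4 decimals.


Project each component onto [-3, 3].
clip(-4.4087) = -3.0, clip(9.5708) = 3.0, clip(-4.9133) = -3.0, clip(0.3641) = 0.3641
Projection = [-3.0, 3.0, -3.0, 0.3641]
Squared diffs: [1.9844, 43.1754, 3.6607, 0.0]
Distance = sqrt(48.8205) = 6.9872


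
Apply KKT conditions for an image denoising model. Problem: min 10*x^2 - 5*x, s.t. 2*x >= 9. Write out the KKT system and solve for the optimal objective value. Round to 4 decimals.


Step 1: Try lambda = 0 (constraint inactive).
x_unc = 5/(2*10) = 0.25
Check: 2*0.25 = 0.5 < 9 -- violated!
Step 2: Constraint must be active: 2*x = 9
x* = 9/2 = 4.5
lambda = (2*10*4.5 - 5)/2 = 42.5
Step 3: Compute optimal value.
f(x*) = 10*4.5^2 - 5*4.5 = 180.0


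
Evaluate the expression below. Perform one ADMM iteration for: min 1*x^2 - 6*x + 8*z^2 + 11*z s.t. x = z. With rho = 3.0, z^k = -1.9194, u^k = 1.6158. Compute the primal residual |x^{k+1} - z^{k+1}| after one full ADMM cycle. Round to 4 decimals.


ADMM iteration with rho = 3.0, z^k = -1.9194, u^k = 1.6158
Step 1: x-update.
Minimize 1*x^2 - 6*x + (3.0/2)*(x + 1.9194 + 1.6158)^2
FOC: (2*1 + 3.0)*x = 6 + 3.0*(-1.9194 - 1.6158)
x^{k+1} = -0.9211
Step 2: z-update.
Minimize 8*z^2 + 11*z + (3.0/2)*(-0.9211 - z + 1.6158)^2
FOC: (2*8 + 3.0)*z = -11 + 3.0*(-0.9211 + 1.6158)
z^{k+1} = -0.4693
Step 3: u-update.
u^{k+1} = 1.6158 - 0.9211 + 0.4693 = 1.1639
Step 4: Primal residual = |-0.9211 + 0.4693| = 0.4519


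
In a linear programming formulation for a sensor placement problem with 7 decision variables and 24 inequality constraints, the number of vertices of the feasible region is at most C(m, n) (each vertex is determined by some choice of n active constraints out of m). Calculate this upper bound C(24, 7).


Each vertex corresponds to some choice of n active constraints out of m, so the number of vertices is at most C(m, n) = m! / (n!(m-n)!).
m = 24, n = 7
Numerator: 24 * 23 * 22 * 21 * 20 * 19 * 18
Denominator: 7! = 5040
C(24, 7) = 346104


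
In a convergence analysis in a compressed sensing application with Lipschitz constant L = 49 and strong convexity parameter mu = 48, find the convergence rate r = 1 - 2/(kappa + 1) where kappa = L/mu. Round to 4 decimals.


Step 1: Compute the condition number.
kappa = L/mu = 49/48 = 1.0208
Step 2: Compute the convergence rate.
r = 1 - 2/(kappa + 1) = 1 - 2*mu/(L + mu) = (L - mu)/(L + mu) = 1/97 = 0.0103


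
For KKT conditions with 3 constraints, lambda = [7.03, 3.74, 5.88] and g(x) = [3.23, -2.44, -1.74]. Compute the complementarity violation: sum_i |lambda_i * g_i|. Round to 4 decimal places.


KKT complementary slackness check:
lambda_1 * g_1 = 7.03 * 3.23 = 22.7069
lambda_2 * g_2 = 3.74 * -2.44 = -9.1256
lambda_3 * g_3 = 5.88 * -1.74 = -10.2312
Total violation = 22.7069 + 9.1256 + 10.2312 = 42.0637


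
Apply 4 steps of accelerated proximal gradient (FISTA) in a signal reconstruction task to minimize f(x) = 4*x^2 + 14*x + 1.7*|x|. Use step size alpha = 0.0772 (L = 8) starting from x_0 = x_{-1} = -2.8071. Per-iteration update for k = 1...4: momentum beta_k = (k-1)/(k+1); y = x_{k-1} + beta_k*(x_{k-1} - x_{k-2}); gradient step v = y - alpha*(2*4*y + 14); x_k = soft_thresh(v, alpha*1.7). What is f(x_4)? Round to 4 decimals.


FISTA on f(x) = 4*x^2 + 14*x + 1.7*|x|
L = 8, alpha = 0.0772
Iteration 1: beta = 0.0, y = -2.8071 + 0.0*(-2.8071 + 2.8071) = -2.8071
  grad(y) = -8.4568, v = y - alpha*grad = -2.1542
  prox(v) = soft_thresh(-2.1542, 0.1312) = -2.023
Iteration 2: beta = 0.3333, y = -2.023 + 0.3333*(-2.023 + 2.8071) = -1.7616
  grad(y) = -0.093, v = y - alpha*grad = -1.7544
  prox(v) = soft_thresh(-1.7544, 0.1312) = -1.6232
Iteration 3: beta = 0.5, y = -1.6232 + 0.5*(-1.6232 + 2.023) = -1.4233
  grad(y) = 2.6135, v = y - alpha*grad = -1.6251
  prox(v) = soft_thresh(-1.6251, 0.1312) = -1.4938
Iteration 4: beta = 0.6, y = -1.4938 + 0.6*(-1.4938 + 1.6232) = -1.4162
  grad(y) = 2.6703, v = y - alpha*grad = -1.6224
  prox(v) = soft_thresh(-1.6224, 0.1312) = -1.4911
f(x_4) = 4*(-1.4911)^2 + 14*(-1.4911) + 1.7*|-1.4911| = -9.447


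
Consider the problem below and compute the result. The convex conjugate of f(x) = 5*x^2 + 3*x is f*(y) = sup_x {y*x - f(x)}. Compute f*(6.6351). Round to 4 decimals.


f*(y) = sup_x {y*x - a*x^2 - b*x} = sup_x {(y-b)*x - a*x^2}
FOC: (y - b) - 2a*x = 0 => x* = (y - b)/(2a)
x* = (6.6351 - 3)/(2*5) = 0.3635
f*(6.6351) = (y-b)^2/(4a) = (6.6351 - 3)^2/(4*5)
= 13.214/20 = 0.6607


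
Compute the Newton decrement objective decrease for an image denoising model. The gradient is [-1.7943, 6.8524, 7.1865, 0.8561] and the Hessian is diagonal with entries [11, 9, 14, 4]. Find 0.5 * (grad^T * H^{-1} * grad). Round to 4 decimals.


Step 1: H is diagonal, so H^(-1) * g = [-0.1631, 0.7614, 0.5133, 0.214].
Step 2: g^T H^(-1) g = sum_i g_i^2 / H_ii
  = (-1.7943)^2/11 + (6.8524)^2/9 + (7.1865)^2/14 + (0.8561)^2/4
  = 0.2927 + 5.2173 + 3.689 + 0.1832 = 9.3822
Step 3: Objective decrease = 0.5 * g^T H^(-1) g = 4.6911


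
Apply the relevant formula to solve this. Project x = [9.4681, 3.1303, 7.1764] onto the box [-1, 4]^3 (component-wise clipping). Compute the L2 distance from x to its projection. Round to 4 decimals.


Project each component onto [-1, 4].
clip(9.4681) = 4.0, clip(3.1303) = 3.1303, clip(7.1764) = 4.0
Projection = [4.0, 3.1303, 4.0]
Squared diffs: [29.9001, 0.0, 10.0895]
Distance = sqrt(39.9896) = 6.3237


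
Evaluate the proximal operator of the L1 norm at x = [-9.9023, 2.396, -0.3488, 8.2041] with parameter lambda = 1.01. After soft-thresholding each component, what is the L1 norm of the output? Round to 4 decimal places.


Soft-thresholding with lambda = 1.01:
prox(-9.9023) = sign(-9.9023)*max(|-9.9023| - 1.01, 0) = -8.8923
prox(2.396) = sign(2.396)*max(|2.396| - 1.01, 0) = 1.386
prox(-0.3488) = sign(-0.3488)*max(|-0.3488| - 1.01, 0) = 0.0
prox(8.2041) = sign(8.2041)*max(|8.2041| - 1.01, 0) = 7.1941
prox(x) = [-8.8923, 1.386, 0.0, 7.1941]
||prox(x)||_1 = 8.8923 + 1.386 + 0.0 + 7.1941 = 17.4724


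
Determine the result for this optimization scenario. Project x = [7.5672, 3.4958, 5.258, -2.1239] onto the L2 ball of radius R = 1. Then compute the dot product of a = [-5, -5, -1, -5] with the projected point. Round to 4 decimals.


Step 1: Compute ||x|| (intermediates to 6 decimals).
||x|| = sqrt(7.5672^2 + 3.4958^2 + 5.258^2 + (-2.1239)^2) = 10.081699
Step 2: Project.
Since ||x|| > R, scale = R/||x|| = 1/10.081699 = 0.09919, proj(x) = scale * x
proj(x) = [0.750591, 0.346748, 0.521541, -0.21067]
Step 3: Dot product.
a^T * proj(x) = -5*0.750591 - 5*0.346748 - 1*0.521541 - 5*(-0.21067) = -4.9549


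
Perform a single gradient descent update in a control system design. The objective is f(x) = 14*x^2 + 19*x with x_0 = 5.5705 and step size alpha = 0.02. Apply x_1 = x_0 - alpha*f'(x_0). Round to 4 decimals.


We compute the gradient at x_0 and apply the update.
f'(x) = 28*x + 19
f'(5.5705) = 28*5.5705 + 19 = 174.974
x_1 = 5.5705 - 0.02*174.974 = 2.071


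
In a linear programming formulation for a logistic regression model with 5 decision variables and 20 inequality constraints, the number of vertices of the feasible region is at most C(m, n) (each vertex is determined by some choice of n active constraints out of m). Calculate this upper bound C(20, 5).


Each vertex corresponds to some choice of n active constraints out of m, so the number of vertices is at most C(m, n) = m! / (n!(m-n)!).
m = 20, n = 5
Numerator: 20 * 19 * 18 * 17 * 16
Denominator: 5! = 120
C(20, 5) = 15504


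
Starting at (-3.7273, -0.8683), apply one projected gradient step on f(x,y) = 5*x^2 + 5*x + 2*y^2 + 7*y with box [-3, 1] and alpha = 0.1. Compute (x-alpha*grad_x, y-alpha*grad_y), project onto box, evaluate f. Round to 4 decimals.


Step 1: Compute gradient at (-3.7273, -0.8683).
grad_x = 2*5*-3.7273 + 5 = -32.273
grad_y = 2*2*-0.8683 + 7 = 3.5268
Step 2: Gradient step.
x_raw = -3.7273 - 0.1*-32.273 = -0.5
y_raw = -0.8683 - 0.1*3.5268 = -1.221
Step 3: Project onto [-3, 1].
x_proj = clip(-0.5) = -0.5
y_proj = clip(-1.221) = -1.221
Step 4: Evaluate f.
f(-0.5, -1.221) = -6.8153


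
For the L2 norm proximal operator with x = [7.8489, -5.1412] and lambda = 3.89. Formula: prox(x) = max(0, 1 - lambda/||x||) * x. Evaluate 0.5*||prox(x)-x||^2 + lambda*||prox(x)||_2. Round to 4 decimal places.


Step 1: Compute ||x||.
||x|| = 9.3828
Step 2: Compute scaling factor.
scale = max(0, 1 - 3.89/9.3828) = 0.5854
Step 3: prox(x) = [4.5948, -3.0097]
||prox(x)|| = 5.4928
Step 4: Proximal objective.
0.5*||prox-x||^2 = 7.5661
lambda*||prox|| = 21.367
Total = 28.9331


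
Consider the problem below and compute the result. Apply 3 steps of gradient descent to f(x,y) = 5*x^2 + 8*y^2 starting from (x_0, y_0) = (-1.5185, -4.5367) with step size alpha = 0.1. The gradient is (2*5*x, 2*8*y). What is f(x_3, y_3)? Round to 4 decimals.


Gradient descent on f(x,y) = 5*x^2 + 8*y^2.
Starting point: (-1.5185, -4.5367), alpha = 0.1
Step 1: grad_x = 2*5*-1.5185 = -15.185, grad_y = 2*8*-4.5367 = -72.5872
  x_1 = -1.5185 - 0.1*-15.185 = 0.0
  y_1 = -4.5367 - 0.1*-72.5872 = 2.722
Step 2: grad_x = 2*5*0.0 = 0.0, grad_y = 2*8*2.722 = 43.5523
  x_2 = 0.0 - 0.1*0.0 = 0.0
  y_2 = 2.722 - 0.1*43.5523 = -1.6332
Step 3: grad_x = 2*5*0.0 = 0.0, grad_y = 2*8*-1.6332 = -26.1314
  x_3 = 0.0 - 0.1*0.0 = 0.0
  y_3 = -1.6332 - 0.1*-26.1314 = 0.9799
f(0.0, 0.9799) = 5*0.0^2 + 8*0.9799^2 = 7.6821


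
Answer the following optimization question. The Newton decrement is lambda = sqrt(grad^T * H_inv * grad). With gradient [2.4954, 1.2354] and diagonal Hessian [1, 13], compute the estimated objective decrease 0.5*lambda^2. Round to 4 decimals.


Step 1: H is diagonal, so H^(-1) * g = [2.4954, 0.095].
Step 2: g^T H^(-1) g = sum_i g_i^2 / H_ii
  = (2.4954)^2/1 + (1.2354)^2/13
  = 6.227 + 0.1174 = 6.3444
Step 3: Objective decrease = 0.5 * g^T H^(-1) g = 3.1722


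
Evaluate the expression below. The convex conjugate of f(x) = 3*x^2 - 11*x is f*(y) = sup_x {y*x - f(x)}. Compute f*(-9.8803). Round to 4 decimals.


f*(y) = sup_x {y*x - a*x^2 - b*x} = sup_x {(y-b)*x - a*x^2}
FOC: (y - b) - 2a*x = 0 => x* = (y - b)/(2a)
x* = (-9.8803 + 11)/(2*3) = 0.1866
f*(-9.8803) = (y-b)^2/(4a) = (-9.8803 + 11)^2/(4*3)
= 1.2537/12 = 0.1045


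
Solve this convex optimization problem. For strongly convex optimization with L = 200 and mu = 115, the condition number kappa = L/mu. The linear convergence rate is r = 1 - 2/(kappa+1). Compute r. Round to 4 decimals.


Step 1: Compute the condition number.
kappa = L/mu = 200/115 = 1.7391
Step 2: Compute the convergence rate.
r = 1 - 2/(kappa + 1) = 1 - 2*mu/(L + mu) = (L - mu)/(L + mu) = 85/315 = 0.2698


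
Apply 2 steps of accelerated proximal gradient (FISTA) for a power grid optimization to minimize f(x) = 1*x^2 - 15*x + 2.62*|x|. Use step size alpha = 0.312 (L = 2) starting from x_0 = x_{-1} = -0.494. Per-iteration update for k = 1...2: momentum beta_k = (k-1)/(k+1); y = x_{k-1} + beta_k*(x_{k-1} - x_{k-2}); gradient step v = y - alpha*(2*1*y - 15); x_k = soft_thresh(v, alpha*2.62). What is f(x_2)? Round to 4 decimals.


FISTA on f(x) = 1*x^2 - 15*x + 2.62*|x|
L = 2, alpha = 0.312
Iteration 1: beta = 0.0, y = -0.494 + 0.0*(-0.494 + 0.494) = -0.494
  grad(y) = -15.988, v = y - alpha*grad = 4.4943
  prox(v) = soft_thresh(4.4943, 0.8174) = 3.6768
Iteration 2: beta = 0.3333, y = 3.6768 + 0.3333*(3.6768 + 0.494) = 5.0671
  grad(y) = -4.8658, v = y - alpha*grad = 6.5852
  prox(v) = soft_thresh(6.5852, 0.8174) = 5.7678
f(x_2) = 1*5.7678^2 - 15*5.7678 + 2.62*|5.7678| = -38.1378


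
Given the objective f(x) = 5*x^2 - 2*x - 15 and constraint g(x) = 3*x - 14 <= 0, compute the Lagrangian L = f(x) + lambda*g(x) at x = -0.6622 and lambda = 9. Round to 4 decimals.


Step 1: Evaluate f(x).
f(-0.6622) = 5*(-0.6622)^2 - 2*(-0.6622) - 15 = -11.4831
Step 2: Evaluate g(x).
g(-0.6622) = 3*-0.6622 - 14 = -15.9866
Step 3: Compute Lagrangian.
L = -11.4831 + 9*-15.9866 = -155.3625


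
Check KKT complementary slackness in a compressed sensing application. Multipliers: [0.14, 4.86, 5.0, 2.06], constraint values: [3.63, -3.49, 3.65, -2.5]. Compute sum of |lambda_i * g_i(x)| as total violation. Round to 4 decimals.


KKT complementary slackness check:
lambda_1 * g_1 = 0.14 * 3.63 = 0.5082
lambda_2 * g_2 = 4.86 * -3.49 = -16.9614
lambda_3 * g_3 = 5.0 * 3.65 = 18.25
lambda_4 * g_4 = 2.06 * -2.5 = -5.15
Total violation = 0.5082 + 16.9614 + 18.25 + 5.15 = 40.8696


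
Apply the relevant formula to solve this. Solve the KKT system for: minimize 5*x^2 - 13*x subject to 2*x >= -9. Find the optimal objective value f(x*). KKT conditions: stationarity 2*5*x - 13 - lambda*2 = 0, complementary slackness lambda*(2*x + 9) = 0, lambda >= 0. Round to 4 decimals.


Step 1: Try lambda = 0 (constraint inactive).
Stationarity: 2*5*x - 13 = 0
x* = 13/(2*5) = 1.3
Check constraint: 2*1.3 = 2.6 >= -9 -- satisfied.
Step 2: Compute optimal value.
f(x*) = 5*1.3^2 - 13*1.3 = -8.45


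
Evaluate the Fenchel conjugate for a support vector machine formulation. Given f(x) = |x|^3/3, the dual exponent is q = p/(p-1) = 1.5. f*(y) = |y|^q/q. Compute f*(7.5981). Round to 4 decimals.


The conjugate exponent q satisfies 1/p + 1/q = 1.
p = 3, so q = 3/(3 - 1) = 1.5
|y|^q = 7.5981^1.5 = 20.9439
f*(7.5981) = 20.9439 / 1.5 = 13.9626


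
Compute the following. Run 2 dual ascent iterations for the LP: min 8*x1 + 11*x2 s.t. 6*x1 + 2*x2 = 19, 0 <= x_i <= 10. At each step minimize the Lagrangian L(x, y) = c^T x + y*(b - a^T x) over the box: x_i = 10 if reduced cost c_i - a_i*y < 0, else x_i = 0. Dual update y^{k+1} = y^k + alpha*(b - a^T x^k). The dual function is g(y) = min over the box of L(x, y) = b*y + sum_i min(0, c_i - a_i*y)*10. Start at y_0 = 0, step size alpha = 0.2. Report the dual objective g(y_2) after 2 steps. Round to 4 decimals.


Dual ascent for LP: min 8*x1 + 11*x2, 6*x1 + 2*x2 = 19, 0 <= x_i <= 10
Step 1: y^k = 0.0, reduced costs: (8.0, 11.0)
  x^k = (0.0, 0.0), subgradient = b - a^T x = 19.0
  y^{k+1} = 0.0 + 0.2*19.0 = 3.8
Step 2: y^k = 3.8, reduced costs: (-14.8, 3.4)
  x^k = (10.0, 0.0), subgradient = b - a^T x = -41.0
  y^{k+1} = 3.8 + 0.2*-41.0 = -4.4
Dual objective at y_2 = -4.4: reduced costs (34.4, 19.8), box minimizer x = (0.0, 0.0)
g(y_2) = b*y + (c1 - a1*y)*x1 + (c2 - a2*y)*x2 = 19*(-4.4) + 34.4*0.0 + 19.8*0.0 = -83.6 + 0.0 + 0.0 = -83.6


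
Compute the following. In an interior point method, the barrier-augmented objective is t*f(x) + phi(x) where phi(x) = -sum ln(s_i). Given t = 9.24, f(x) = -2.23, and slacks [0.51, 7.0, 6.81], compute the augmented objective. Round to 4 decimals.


Step 1: Compute log-barrier.
ln values: [-0.6733, 1.9459, 1.9184]
phi = -(-0.6733 + 1.9459 + 1.9184) = -3.191
Step 2: Compute augmented objective.
t*f(x) = 9.24*-2.23 = -20.6052
Total = -20.6052 - 3.191 = -23.7962


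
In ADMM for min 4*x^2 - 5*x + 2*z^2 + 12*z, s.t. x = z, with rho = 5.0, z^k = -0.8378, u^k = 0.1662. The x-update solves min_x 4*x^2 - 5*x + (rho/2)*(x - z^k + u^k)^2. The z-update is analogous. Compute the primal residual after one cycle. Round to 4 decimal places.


ADMM iteration with rho = 5.0, z^k = -0.8378, u^k = 0.1662
Step 1: x-update.
Minimize 4*x^2 - 5*x + (5.0/2)*(x + 0.8378 + 0.1662)^2
FOC: (2*4 + 5.0)*x = 5 + 5.0*(-0.8378 - 0.1662)
x^{k+1} = -0.0015
Step 2: z-update.
Minimize 2*z^2 + 12*z + (5.0/2)*(-0.0015 - z + 0.1662)^2
FOC: (2*2 + 5.0)*z = -12 + 5.0*(-0.0015 + 0.1662)
z^{k+1} = -1.2419
Step 3: u-update.
u^{k+1} = 0.1662 - 0.0015 + 1.2419 = 1.4065
Step 4: Primal residual = |-0.0015 + 1.2419| = 1.2403


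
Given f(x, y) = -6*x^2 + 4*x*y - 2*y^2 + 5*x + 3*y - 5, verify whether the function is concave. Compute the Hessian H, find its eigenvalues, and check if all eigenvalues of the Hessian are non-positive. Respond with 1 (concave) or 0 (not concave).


The Hessian of f(x,y) = -6*x^2 + 4*x*y - 2*y^2 + 5*x + 3*y - 5 is:
H = [[-12, 4], [4, -4]]
Trace = -12 - 4 = -16
Determinant = -12*-4 - (4)^2 = 32
Discriminant = (-16)^2 - 4*32 = 128.0
Eigenvalues: lambda_1 = -13.6569, lambda_2 = -2.3431
The function is concave.

1
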